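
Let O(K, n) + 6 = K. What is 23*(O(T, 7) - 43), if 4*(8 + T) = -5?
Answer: -5359/4 ≈ -1339.8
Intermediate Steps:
T = -37/4 (T = -8 + (¼)*(-5) = -8 - 5/4 = -37/4 ≈ -9.2500)
O(K, n) = -6 + K
23*(O(T, 7) - 43) = 23*((-6 - 37/4) - 43) = 23*(-61/4 - 43) = 23*(-233/4) = -5359/4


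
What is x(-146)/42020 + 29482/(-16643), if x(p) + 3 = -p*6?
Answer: -111300391/63576260 ≈ -1.7507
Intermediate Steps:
x(p) = -3 - 6*p (x(p) = -3 - p*6 = -3 - 6*p)
x(-146)/42020 + 29482/(-16643) = (-3 - 6*(-146))/42020 + 29482/(-16643) = (-3 + 876)*(1/42020) + 29482*(-1/16643) = 873*(1/42020) - 29482/16643 = 873/42020 - 29482/16643 = -111300391/63576260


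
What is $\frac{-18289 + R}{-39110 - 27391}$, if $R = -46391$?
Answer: $\frac{21560}{22167} \approx 0.97262$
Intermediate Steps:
$\frac{-18289 + R}{-39110 - 27391} = \frac{-18289 - 46391}{-39110 - 27391} = - \frac{64680}{-66501} = \left(-64680\right) \left(- \frac{1}{66501}\right) = \frac{21560}{22167}$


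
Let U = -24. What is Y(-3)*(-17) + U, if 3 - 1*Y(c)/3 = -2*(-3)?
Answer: 129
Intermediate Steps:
Y(c) = -9 (Y(c) = 9 - (-6)*(-3) = 9 - 3*6 = 9 - 18 = -9)
Y(-3)*(-17) + U = -9*(-17) - 24 = 153 - 24 = 129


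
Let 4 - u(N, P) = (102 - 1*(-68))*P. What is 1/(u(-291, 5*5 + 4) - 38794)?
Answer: -1/43720 ≈ -2.2873e-5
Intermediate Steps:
u(N, P) = 4 - 170*P (u(N, P) = 4 - (102 - 1*(-68))*P = 4 - (102 + 68)*P = 4 - 170*P)
1/(u(-291, 5*5 + 4) - 38794) = 1/((4 - 170*(5*5 + 4)) - 38794) = 1/((4 - 170*(25 + 4)) - 38794) = 1/((4 - 170*29) - 38794) = 1/((4 - 4930) - 38794) = 1/(-4926 - 38794) = 1/(-43720) = -1/43720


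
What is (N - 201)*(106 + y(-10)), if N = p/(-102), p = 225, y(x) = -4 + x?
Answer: -317814/17 ≈ -18695.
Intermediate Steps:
N = -75/34 (N = 225/(-102) = 225*(-1/102) = -75/34 ≈ -2.2059)
(N - 201)*(106 + y(-10)) = (-75/34 - 201)*(106 + (-4 - 10)) = -6909*(106 - 14)/34 = -6909/34*92 = -317814/17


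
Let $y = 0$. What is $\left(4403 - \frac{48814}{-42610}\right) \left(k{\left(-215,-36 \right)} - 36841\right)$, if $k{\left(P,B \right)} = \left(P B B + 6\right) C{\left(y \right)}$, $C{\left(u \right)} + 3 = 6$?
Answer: $- \frac{81889756713246}{21305} \approx -3.8437 \cdot 10^{9}$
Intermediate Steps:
$C{\left(u \right)} = 3$ ($C{\left(u \right)} = -3 + 6 = 3$)
$k{\left(P,B \right)} = 18 + 3 P B^{2}$ ($k{\left(P,B \right)} = \left(P B B + 6\right) 3 = \left(B P B + 6\right) 3 = \left(P B^{2} + 6\right) 3 = \left(6 + P B^{2}\right) 3 = 18 + 3 P B^{2}$)
$\left(4403 - \frac{48814}{-42610}\right) \left(k{\left(-215,-36 \right)} - 36841\right) = \left(4403 - \frac{48814}{-42610}\right) \left(\left(18 + 3 \left(-215\right) \left(-36\right)^{2}\right) - 36841\right) = \left(4403 - - \frac{24407}{21305}\right) \left(\left(18 + 3 \left(-215\right) 1296\right) - 36841\right) = \left(4403 + \frac{24407}{21305}\right) \left(\left(18 - 835920\right) - 36841\right) = \frac{93830322 \left(-835902 - 36841\right)}{21305} = \frac{93830322}{21305} \left(-872743\right) = - \frac{81889756713246}{21305}$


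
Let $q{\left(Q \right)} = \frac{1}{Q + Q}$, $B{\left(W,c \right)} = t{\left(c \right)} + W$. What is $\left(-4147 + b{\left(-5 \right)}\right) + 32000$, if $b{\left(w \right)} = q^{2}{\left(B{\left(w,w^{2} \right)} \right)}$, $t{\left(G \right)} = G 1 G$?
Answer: $\frac{42826772801}{1537600} \approx 27853.0$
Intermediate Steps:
$t{\left(G \right)} = G^{2}$ ($t{\left(G \right)} = G G = G^{2}$)
$B{\left(W,c \right)} = W + c^{2}$ ($B{\left(W,c \right)} = c^{2} + W = W + c^{2}$)
$q{\left(Q \right)} = \frac{1}{2 Q}$
$b{\left(w \right)} = \frac{1}{4 \left(w + w^{4}\right)^{2}}$ ($b{\left(w \right)} = \left(\frac{1}{2 \left(w + \left(w^{2}\right)^{2}\right)}\right)^{2} = \left(\frac{1}{2 \left(w + w^{4}\right)}\right)^{2} = \frac{1}{4 \left(w + w^{4}\right)^{2}}$)
$\left(-4147 + b{\left(-5 \right)}\right) + 32000 = \left(-4147 + \frac{1}{4 \cdot 25 \left(1 + \left(-5\right)^{3}\right)^{2}}\right) + 32000 = \left(-4147 + \frac{1}{4} \cdot \frac{1}{25} \frac{1}{\left(1 - 125\right)^{2}}\right) + 32000 = \left(-4147 + \frac{1}{4} \cdot \frac{1}{25} \cdot \frac{1}{15376}\right) + 32000 = \left(-4147 + \frac{1}{1537600}\right) + 32000 = - \frac{6376427199}{1537600} + 32000 = \frac{42826772801}{1537600}$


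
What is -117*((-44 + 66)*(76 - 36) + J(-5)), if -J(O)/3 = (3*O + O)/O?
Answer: -101556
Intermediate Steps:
J(O) = -12 (J(O) = -3*(3*O + O)/O = -3*4*O/O = -3*4 = -12)
-117*((-44 + 66)*(76 - 36) + J(-5)) = -117*((-44 + 66)*(76 - 36) - 12) = -117*(22*40 - 12) = -117*(880 - 12) = -117*868 = -101556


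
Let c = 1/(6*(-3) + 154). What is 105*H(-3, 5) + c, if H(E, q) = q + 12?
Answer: 242761/136 ≈ 1785.0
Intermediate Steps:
H(E, q) = 12 + q
c = 1/136 (c = 1/(-18 + 154) = 1/136 ≈ 0.0073529)
105*H(-3, 5) + c = 105*(12 + 5) + 1/136 = 105*17 + 1/136 = 1785 + 1/136 = 242761/136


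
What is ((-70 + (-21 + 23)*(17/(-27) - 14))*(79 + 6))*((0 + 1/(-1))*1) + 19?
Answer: 228313/27 ≈ 8456.0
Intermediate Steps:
((-70 + (-21 + 23)*(17/(-27) - 14))*(79 + 6))*((0 + 1/(-1))*1) + 19 = ((-70 + 2*(17*(-1/27) - 14))*85)*((0 - 1)*1) + 19 = ((-70 + 2*(-17/27 - 14))*85)*(-1*1) + 19 = ((-70 + 2*(-395/27))*85)*(-1) + 19 = ((-70 - 790/27)*85)*(-1) + 19 = -2680/27*85*(-1) + 19 = -227800/27*(-1) + 19 = 227800/27 + 19 = 228313/27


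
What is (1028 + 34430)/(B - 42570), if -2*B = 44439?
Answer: -70916/129579 ≈ -0.54728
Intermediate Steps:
B = -44439/2 (B = -½*44439 = -44439/2 ≈ -22220.)
(1028 + 34430)/(B - 42570) = (1028 + 34430)/(-44439/2 - 42570) = 35458/(-129579/2) = 35458*(-2/129579) = -70916/129579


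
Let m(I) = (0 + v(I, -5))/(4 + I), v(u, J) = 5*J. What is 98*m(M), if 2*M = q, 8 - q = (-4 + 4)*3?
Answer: -1225/4 ≈ -306.25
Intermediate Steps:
q = 8 (q = 8 - (-4 + 4)*3 = 8 - 0*3 = 8 - 1*0 = 8 + 0 = 8)
M = 4 (M = (1/2)*8 = 4)
m(I) = -25/(4 + I) (m(I) = (0 + 5*(-5))/(4 + I) = (0 - 25)/(4 + I) = -25/(4 + I))
98*m(M) = 98*(-25/(4 + 4)) = 98*(-25/8) = -1225/4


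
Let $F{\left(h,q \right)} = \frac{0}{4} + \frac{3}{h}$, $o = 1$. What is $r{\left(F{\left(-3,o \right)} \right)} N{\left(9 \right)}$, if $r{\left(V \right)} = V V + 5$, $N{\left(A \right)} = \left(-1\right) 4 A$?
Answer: $-216$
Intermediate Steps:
$N{\left(A \right)} = - 4 A$
$F{\left(h,q \right)} = \frac{3}{h}$ ($F{\left(h,q \right)} = 0 \cdot \frac{1}{4} + \frac{3}{h} = 0 + \frac{3}{h} = \frac{3}{h}$)
$r{\left(V \right)} = 5 + V^{2}$ ($r{\left(V \right)} = V^{2} + 5 = 5 + V^{2}$)
$r{\left(F{\left(-3,o \right)} \right)} N{\left(9 \right)} = \left(5 + \left(\frac{3}{-3}\right)^{2}\right) \left(\left(-4\right) 9\right) = \left(5 + \left(3 \left(- \frac{1}{3}\right)\right)^{2}\right) \left(-36\right) = \left(5 + \left(-1\right)^{2}\right) \left(-36\right) = \left(5 + 1\right) \left(-36\right) = 6 \left(-36\right) = -216$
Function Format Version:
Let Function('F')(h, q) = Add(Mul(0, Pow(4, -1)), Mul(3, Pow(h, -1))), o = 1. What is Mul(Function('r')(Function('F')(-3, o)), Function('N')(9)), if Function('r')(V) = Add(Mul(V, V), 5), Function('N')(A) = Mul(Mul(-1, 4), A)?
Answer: -216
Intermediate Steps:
Function('N')(A) = Mul(-4, A)
Function('F')(h, q) = Mul(3, Pow(h, -1)) (Function('F')(h, q) = Add(Mul(0, Rational(1, 4)), Mul(3, Pow(h, -1))) = Add(0, Mul(3, Pow(h, -1))) = Mul(3, Pow(h, -1)))
Function('r')(V) = Add(5, Pow(V, 2)) (Function('r')(V) = Add(Pow(V, 2), 5) = Add(5, Pow(V, 2)))
Mul(Function('r')(Function('F')(-3, o)), Function('N')(9)) = Mul(Add(5, Pow(Mul(3, Pow(-3, -1)), 2)), Mul(-4, 9)) = Mul(Add(5, Pow(Mul(3, Rational(-1, 3)), 2)), -36) = Mul(Add(5, Pow(-1, 2)), -36) = Mul(Add(5, 1), -36) = Mul(6, -36) = -216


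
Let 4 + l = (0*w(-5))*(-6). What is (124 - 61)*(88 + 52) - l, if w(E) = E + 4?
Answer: 8824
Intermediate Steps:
w(E) = 4 + E
l = -4 (l = -4 + (0*(4 - 5))*(-6) = -4 + (0*(-1))*(-6) = -4 + 0*(-6) = -4 + 0 = -4)
(124 - 61)*(88 + 52) - l = (124 - 61)*(88 + 52) - 1*(-4) = 63*140 + 4 = 8820 + 4 = 8824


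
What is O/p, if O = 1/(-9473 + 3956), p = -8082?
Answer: 1/44588394 ≈ 2.2427e-8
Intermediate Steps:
O = -1/5517 (O = 1/(-5517) = -1/5517 ≈ -0.00018126)
O/p = -1/5517/(-8082) = -1/5517*(-1/8082) = 1/44588394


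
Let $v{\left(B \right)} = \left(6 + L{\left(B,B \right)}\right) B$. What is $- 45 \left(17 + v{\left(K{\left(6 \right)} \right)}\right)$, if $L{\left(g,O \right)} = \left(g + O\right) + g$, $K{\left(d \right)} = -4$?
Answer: $-1845$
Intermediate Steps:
$L{\left(g,O \right)} = O + 2 g$ ($L{\left(g,O \right)} = \left(O + g\right) + g = O + 2 g$)
$v{\left(B \right)} = B \left(6 + 3 B\right)$ ($v{\left(B \right)} = \left(6 + \left(B + 2 B\right)\right) B = \left(6 + 3 B\right) B = B \left(6 + 3 B\right)$)
$- 45 \left(17 + v{\left(K{\left(6 \right)} \right)}\right) = - 45 \left(17 + 3 \left(-4\right) \left(2 - 4\right)\right) = - 45 \left(17 + 3 \left(-4\right) \left(-2\right)\right) = - 45 \left(17 + 24\right) = \left(-45\right) 41 = -1845$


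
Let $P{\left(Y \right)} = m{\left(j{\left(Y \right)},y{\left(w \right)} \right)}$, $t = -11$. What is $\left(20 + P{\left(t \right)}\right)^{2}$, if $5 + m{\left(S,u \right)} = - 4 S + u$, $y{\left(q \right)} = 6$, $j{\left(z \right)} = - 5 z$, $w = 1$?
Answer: $39601$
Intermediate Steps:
$m{\left(S,u \right)} = -5 + u - 4 S$ ($m{\left(S,u \right)} = -5 - \left(- u + 4 S\right) = -5 + u - 4 S$)
$P{\left(Y \right)} = 1 + 20 Y$ ($P{\left(Y \right)} = -5 + 6 - 4 \left(- 5 Y\right) = -5 + 6 + 20 Y = 1 + 20 Y$)
$\left(20 + P{\left(t \right)}\right)^{2} = \left(20 + \left(1 + 20 \left(-11\right)\right)\right)^{2} = \left(20 + \left(1 - 220\right)\right)^{2} = \left(20 - 219\right)^{2} = \left(-199\right)^{2} = 39601$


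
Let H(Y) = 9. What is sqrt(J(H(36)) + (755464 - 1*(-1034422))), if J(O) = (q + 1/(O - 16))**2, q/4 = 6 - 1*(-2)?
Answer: sqrt(87754143)/7 ≈ 1338.2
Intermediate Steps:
q = 32 (q = 4*(6 - 1*(-2)) = 4*(6 + 2) = 4*8 = 32)
J(O) = (32 + 1/(-16 + O))**2 (J(O) = (32 + 1/(O - 16))**2 = (32 + 1/(-16 + O))**2)
sqrt(J(H(36)) + (755464 - 1*(-1034422))) = sqrt((-511 + 32*9)**2/(-16 + 9)**2 + (755464 - 1*(-1034422))) = sqrt((-511 + 288)**2/(-7)**2 + (755464 + 1034422)) = sqrt((-223)**2*(1/49) + 1789886) = sqrt(49729*(1/49) + 1789886) = sqrt(49729/49 + 1789886) = sqrt(87754143/49) = sqrt(87754143)/7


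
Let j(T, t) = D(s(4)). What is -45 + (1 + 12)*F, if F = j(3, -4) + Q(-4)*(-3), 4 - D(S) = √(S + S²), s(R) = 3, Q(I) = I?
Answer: 163 - 26*√3 ≈ 117.97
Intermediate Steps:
D(S) = 4 - √(S + S²)
j(T, t) = 4 - 2*√3 (j(T, t) = 4 - √(3*(1 + 3)) = 4 - √(3*4) = 4 - √12 = 4 - 2*√3)
F = 16 - 2*√3 (F = (4 - 2*√3) - 4*(-3) = (4 - 2*√3) + 12 = 16 - 2*√3 ≈ 12.536)
-45 + (1 + 12)*F = -45 + (1 + 12)*(16 - 2*√3) = -45 + 13*(16 - 2*√3) = -45 + (208 - 26*√3) = 163 - 26*√3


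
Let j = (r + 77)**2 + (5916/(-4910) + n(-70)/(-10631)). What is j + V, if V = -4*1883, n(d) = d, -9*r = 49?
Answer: -5101150002868/2114027505 ≈ -2413.0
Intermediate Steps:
r = -49/9 (r = -1/9*49 = -49/9 ≈ -5.4444)
j = 10821705164792/2114027505 (j = (-49/9 + 77)**2 + (5916/(-4910) - 70/(-10631)) = (644/9)**2 + (5916*(-1/4910) - 70*(-1/10631)) = 414736/81 + (-2958/2455 + 70/10631) = 414736/81 - 31274648/26099105 = 10821705164792/2114027505 ≈ 5119.0)
V = -7532
j + V = 10821705164792/2114027505 - 7532 = -5101150002868/2114027505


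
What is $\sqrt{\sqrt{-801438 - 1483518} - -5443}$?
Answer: $\sqrt{5443 + 6 i \sqrt{63471}} \approx 74.471 + 10.149 i$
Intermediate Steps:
$\sqrt{\sqrt{-801438 - 1483518} - -5443} = \sqrt{\sqrt{-2284956} + \left(5512 - 69\right)} = \sqrt{6 i \sqrt{63471} + 5443} = \sqrt{5443 + 6 i \sqrt{63471}}$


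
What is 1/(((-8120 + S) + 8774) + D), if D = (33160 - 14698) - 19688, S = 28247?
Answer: 1/27675 ≈ 3.6134e-5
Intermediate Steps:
D = -1226 (D = 18462 - 19688 = -1226)
1/(((-8120 + S) + 8774) + D) = 1/(((-8120 + 28247) + 8774) - 1226) = 1/((20127 + 8774) - 1226) = 1/(28901 - 1226) = 1/27675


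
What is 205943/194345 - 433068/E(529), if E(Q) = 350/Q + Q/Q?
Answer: -14840964206481/56943085 ≈ -2.6063e+5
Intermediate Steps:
E(Q) = 1 + 350/Q (E(Q) = 350/Q + 1 = 1 + 350/Q)
205943/194345 - 433068/E(529) = 205943/194345 - 433068*529/(350 + 529) = 205943*(1/194345) - 433068/((1/529)*879) = 205943/194345 - 433068/879/529 = 205943/194345 - 433068*529/879 = 205943/194345 - 76364324/293 = -14840964206481/56943085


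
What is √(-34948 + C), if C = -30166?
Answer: I*√65114 ≈ 255.17*I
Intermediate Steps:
√(-34948 + C) = √(-34948 - 30166) = √(-65114) = I*√65114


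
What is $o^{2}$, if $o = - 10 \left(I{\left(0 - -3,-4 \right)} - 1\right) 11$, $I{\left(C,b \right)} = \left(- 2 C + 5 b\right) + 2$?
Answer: $7562500$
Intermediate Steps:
$I{\left(C,b \right)} = 2 - 2 C + 5 b$
$o = 2750$ ($o = - 10 \left(\left(2 - 2 \left(0 - -3\right) + 5 \left(-4\right)\right) - 1\right) 11 = - 10 \left(\left(2 - 2 \left(0 + 3\right) - 20\right) - 1\right) 11 = - 10 \left(\left(2 - 6 - 20\right) - 1\right) 11 = - 10 \left(-24 - 1\right) 11 = \left(-10\right) \left(-25\right) 11 = 250 \cdot 11 = 2750$)
$o^{2} = 2750^{2} = 7562500$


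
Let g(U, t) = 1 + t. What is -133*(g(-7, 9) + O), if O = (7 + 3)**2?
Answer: -14630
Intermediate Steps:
O = 100 (O = 10**2 = 100)
-133*(g(-7, 9) + O) = -133*((1 + 9) + 100) = -133*(10 + 100) = -133*110 = -14630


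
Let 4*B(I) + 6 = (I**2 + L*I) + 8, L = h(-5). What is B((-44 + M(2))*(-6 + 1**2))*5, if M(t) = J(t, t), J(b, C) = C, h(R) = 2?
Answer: 111305/2 ≈ 55653.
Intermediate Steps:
M(t) = t
L = 2
B(I) = 1/2 + I/2 + I**2/4 (B(I) = -3/2 + ((I**2 + 2*I) + 8)/4 = -3/2 + (8 + I**2 + 2*I)/4 = -3/2 + (2 + I/2 + I**2/4) = 1/2 + I/2 + I**2/4)
B((-44 + M(2))*(-6 + 1**2))*5 = (1/2 + ((-44 + 2)*(-6 + 1**2))/2 + ((-44 + 2)*(-6 + 1**2))**2/4)*5 = (1/2 + (-42*(-6 + 1))/2 + (-42*(-6 + 1))**2/4)*5 = (1/2 + (-42*(-5))/2 + (-42*(-5))**2/4)*5 = (1/2 + (1/2)*210 + (1/4)*210**2)*5 = (1/2 + 105 + (1/4)*44100)*5 = (1/2 + 105 + 11025)*5 = (22261/2)*5 = 111305/2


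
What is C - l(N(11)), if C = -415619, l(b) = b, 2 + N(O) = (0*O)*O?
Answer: -415617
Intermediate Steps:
N(O) = -2 (N(O) = -2 + (0*O)*O = -2 + 0*O = -2 + 0 = -2)
C - l(N(11)) = -415619 - 1*(-2) = -415619 + 2 = -415617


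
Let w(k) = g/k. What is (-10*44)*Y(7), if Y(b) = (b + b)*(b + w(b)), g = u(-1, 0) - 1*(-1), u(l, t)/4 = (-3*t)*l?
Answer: -44000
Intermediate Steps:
u(l, t) = -12*l*t (u(l, t) = 4*((-3*t)*l) = 4*(-3*l*t) = -12*l*t)
g = 1 (g = -12*(-1)*0 - 1*(-1) = 0 + 1 = 1)
w(k) = 1/k
Y(b) = 2*b*(b + 1/b) (Y(b) = (b + b)*(b + 1/b) = (2*b)*(b + 1/b) = 2*b*(b + 1/b))
(-10*44)*Y(7) = (-10*44)*(2 + 2*7²) = -440*(2 + 2*49) = -440*(2 + 98) = -440*100 = -44000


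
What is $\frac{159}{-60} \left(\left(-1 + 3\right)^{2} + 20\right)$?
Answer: $- \frac{318}{5} \approx -63.6$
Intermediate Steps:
$\frac{159}{-60} \left(\left(-1 + 3\right)^{2} + 20\right) = 159 \left(- \frac{1}{60}\right) \left(2^{2} + 20\right) = - \frac{53 \left(4 + 20\right)}{20} = \left(- \frac{53}{20}\right) 24 = - \frac{318}{5}$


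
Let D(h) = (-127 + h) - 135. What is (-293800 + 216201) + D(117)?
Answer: -77744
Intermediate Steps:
D(h) = -262 + h
(-293800 + 216201) + D(117) = (-293800 + 216201) + (-262 + 117) = -77599 - 145 = -77744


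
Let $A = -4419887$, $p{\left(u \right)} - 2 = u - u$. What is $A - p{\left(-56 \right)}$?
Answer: $-4419889$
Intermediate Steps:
$p{\left(u \right)} = 2$ ($p{\left(u \right)} = 2 + \left(u - u\right) = 2 + 0 = 2$)
$A - p{\left(-56 \right)} = -4419887 - 2 = -4419889$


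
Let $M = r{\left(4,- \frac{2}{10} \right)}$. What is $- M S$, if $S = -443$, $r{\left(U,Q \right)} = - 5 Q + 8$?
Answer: $3987$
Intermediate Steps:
$r{\left(U,Q \right)} = 8 - 5 Q$
$M = 9$ ($M = 8 - 5 \left(- \frac{2}{10}\right) = 8 - 5 \left(\left(-2\right) \frac{1}{10}\right) = 8 - -1 = 8 + 1 = 9$)
$- M S = - 9 \left(-443\right) = \left(-1\right) \left(-3987\right) = 3987$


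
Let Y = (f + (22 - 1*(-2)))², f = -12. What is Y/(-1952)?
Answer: -9/122 ≈ -0.073771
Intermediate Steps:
Y = 144 (Y = (-12 + (22 - 1*(-2)))² = (-12 + (22 + 2))² = (-12 + 24)² = 12² = 144)
Y/(-1952) = 144/(-1952) = 144*(-1/1952) = -9/122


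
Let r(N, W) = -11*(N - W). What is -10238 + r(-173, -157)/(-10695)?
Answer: -109495586/10695 ≈ -10238.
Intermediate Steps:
r(N, W) = -11*N + 11*W
-10238 + r(-173, -157)/(-10695) = -10238 + (-11*(-173) + 11*(-157))/(-10695) = -10238 + (1903 - 1727)*(-1/10695) = -10238 + 176*(-1/10695) = -10238 - 176/10695 = -109495586/10695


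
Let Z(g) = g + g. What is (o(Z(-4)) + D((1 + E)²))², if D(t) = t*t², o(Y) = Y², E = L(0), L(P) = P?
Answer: 4225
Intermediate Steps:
E = 0
Z(g) = 2*g
D(t) = t³
(o(Z(-4)) + D((1 + E)²))² = ((2*(-4))² + ((1 + 0)²)³)² = ((-8)² + (1²)³)² = (64 + 1³)² = (64 + 1)² = 65² = 4225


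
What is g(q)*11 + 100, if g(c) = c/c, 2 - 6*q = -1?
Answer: 111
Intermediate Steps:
q = 1/2 (q = 1/3 - 1/6*(-1) = 1/3 + 1/6 = 1/2 ≈ 0.50000)
g(c) = 1
g(q)*11 + 100 = 1*11 + 100 = 11 + 100 = 111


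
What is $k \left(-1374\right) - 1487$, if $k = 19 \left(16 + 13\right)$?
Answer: $-758561$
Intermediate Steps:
$k = 551$ ($k = 19 \cdot 29 = 551$)
$k \left(-1374\right) - 1487 = 551 \left(-1374\right) - 1487 = -757074 - 1487 = -758561$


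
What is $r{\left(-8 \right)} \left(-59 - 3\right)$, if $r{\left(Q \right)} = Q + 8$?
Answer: $0$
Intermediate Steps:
$r{\left(Q \right)} = 8 + Q$
$r{\left(-8 \right)} \left(-59 - 3\right) = \left(8 - 8\right) \left(-59 - 3\right) = 0 \left(-62\right) = 0$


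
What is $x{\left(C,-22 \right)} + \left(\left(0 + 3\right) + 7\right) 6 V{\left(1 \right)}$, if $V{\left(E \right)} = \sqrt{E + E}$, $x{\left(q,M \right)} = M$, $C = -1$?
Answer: $-22 + 60 \sqrt{2} \approx 62.853$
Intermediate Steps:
$V{\left(E \right)} = \sqrt{2} \sqrt{E}$ ($V{\left(E \right)} = \sqrt{2 E} = \sqrt{2} \sqrt{E}$)
$x{\left(C,-22 \right)} + \left(\left(0 + 3\right) + 7\right) 6 V{\left(1 \right)} = -22 + \left(\left(0 + 3\right) + 7\right) 6 \sqrt{2} \sqrt{1} = -22 + \left(3 + 7\right) 6 \sqrt{2} \cdot 1 = -22 + 10 \cdot 6 \sqrt{2} = -22 + 60 \sqrt{2}$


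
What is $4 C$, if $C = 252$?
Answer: $1008$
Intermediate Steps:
$4 C = 4 \cdot 252 = 1008$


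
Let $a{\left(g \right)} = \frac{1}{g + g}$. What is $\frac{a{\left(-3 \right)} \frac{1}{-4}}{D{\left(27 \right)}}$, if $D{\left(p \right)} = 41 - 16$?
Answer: $\frac{1}{600} \approx 0.0016667$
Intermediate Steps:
$D{\left(p \right)} = 25$ ($D{\left(p \right)} = 41 - 16 = 25$)
$a{\left(g \right)} = \frac{1}{2 g}$
$\frac{a{\left(-3 \right)} \frac{1}{-4}}{D{\left(27 \right)}} = \frac{\frac{1}{2 \left(-3\right)} \frac{1}{-4}}{25} = \frac{\frac{1}{2} \left(- \frac{1}{3}\right) \left(- \frac{1}{4}\right)}{25} = \frac{\left(- \frac{1}{6}\right) \left(- \frac{1}{4}\right)}{25} = \frac{1}{25} \cdot \frac{1}{24} = \frac{1}{600}$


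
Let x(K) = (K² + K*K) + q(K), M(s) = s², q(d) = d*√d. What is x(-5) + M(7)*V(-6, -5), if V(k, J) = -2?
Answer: -48 - 5*I*√5 ≈ -48.0 - 11.18*I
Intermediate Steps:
q(d) = d^(3/2)
x(K) = K^(3/2) + 2*K² (x(K) = (K² + K*K) + K^(3/2) = (K² + K²) + K^(3/2) = 2*K² + K^(3/2) = K^(3/2) + 2*K²)
x(-5) + M(7)*V(-6, -5) = ((-5)^(3/2) + 2*(-5)²) + 7²*(-2) = (-5*I*√5 + 2*25) + 49*(-2) = (-5*I*√5 + 50) - 98 = (50 - 5*I*√5) - 98 = -48 - 5*I*√5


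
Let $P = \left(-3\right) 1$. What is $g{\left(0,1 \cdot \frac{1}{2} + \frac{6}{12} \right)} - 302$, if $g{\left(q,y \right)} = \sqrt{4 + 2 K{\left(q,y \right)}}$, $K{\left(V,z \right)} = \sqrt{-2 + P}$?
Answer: $-302 + \sqrt{4 + 2 i \sqrt{5}} \approx -299.76 + 1.0 i$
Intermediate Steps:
$P = -3$
$K{\left(V,z \right)} = i \sqrt{5}$ ($K{\left(V,z \right)} = \sqrt{-2 - 3} = \sqrt{-5} = i \sqrt{5}$)
$g{\left(q,y \right)} = \sqrt{4 + 2 i \sqrt{5}}$
$g{\left(0,1 \cdot \frac{1}{2} + \frac{6}{12} \right)} - 302 = \sqrt{4 + 2 i \sqrt{5}} - 302 = -302 + \sqrt{4 + 2 i \sqrt{5}}$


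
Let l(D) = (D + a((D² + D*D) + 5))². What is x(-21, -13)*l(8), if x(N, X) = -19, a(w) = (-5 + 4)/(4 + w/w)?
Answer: -28899/25 ≈ -1156.0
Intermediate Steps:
a(w) = -⅕ (a(w) = -1/(4 + 1) = -1/5 = -1*⅕ = -⅕)
l(D) = (-⅕ + D)² (l(D) = (D - ⅕)² = (-⅕ + D)²)
x(-21, -13)*l(8) = -19*(-1 + 5*8)²/25 = -19*(-1 + 40)²/25 = -19*39²/25 = -19*1521/25 = -28899/25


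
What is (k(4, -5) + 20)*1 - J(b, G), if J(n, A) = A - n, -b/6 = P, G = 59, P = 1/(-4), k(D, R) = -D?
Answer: -83/2 ≈ -41.500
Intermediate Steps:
P = -1/4 ≈ -0.25000
b = 3/2 (b = -6*(-1/4) = 3/2 ≈ 1.5000)
(k(4, -5) + 20)*1 - J(b, G) = (-1*4 + 20)*1 - (59 - 1*3/2) = (-4 + 20)*1 - (59 - 3/2) = 16*1 - 1*115/2 = 16 - 115/2 = -83/2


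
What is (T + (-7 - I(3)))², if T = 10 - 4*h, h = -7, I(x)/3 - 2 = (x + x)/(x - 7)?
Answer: 3481/4 ≈ 870.25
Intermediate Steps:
I(x) = 6 + 6*x/(-7 + x) (I(x) = 6 + 3*((x + x)/(x - 7)) = 6 + 3*((2*x)/(-7 + x)) = 6 + 3*(2*x/(-7 + x)) = 6 + 6*x/(-7 + x))
T = 38 (T = 10 - 4*(-7) = 10 + 28 = 38)
(T + (-7 - I(3)))² = (38 + (-7 - 6*(-7 + 2*3)/(-7 + 3)))² = (38 + (-7 - 6*(-7 + 6)/(-4)))² = (38 + (-7 - 6*(-1)*(-1)/4))² = (38 + (-7 - 1*3/2))² = (38 + (-7 - 3/2))² = (38 - 17/2)² = (59/2)² = 3481/4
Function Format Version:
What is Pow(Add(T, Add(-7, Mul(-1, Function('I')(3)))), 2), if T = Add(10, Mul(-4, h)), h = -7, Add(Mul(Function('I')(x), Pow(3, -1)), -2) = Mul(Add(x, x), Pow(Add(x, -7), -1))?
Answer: Rational(3481, 4) ≈ 870.25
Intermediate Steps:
Function('I')(x) = Add(6, Mul(6, x, Pow(Add(-7, x), -1))) (Function('I')(x) = Add(6, Mul(3, Mul(Add(x, x), Pow(Add(x, -7), -1)))) = Add(6, Mul(3, Mul(Mul(2, x), Pow(Add(-7, x), -1)))) = Add(6, Mul(3, Mul(2, x, Pow(Add(-7, x), -1)))) = Add(6, Mul(6, x, Pow(Add(-7, x), -1))))
T = 38 (T = Add(10, Mul(-4, -7)) = Add(10, 28) = 38)
Pow(Add(T, Add(-7, Mul(-1, Function('I')(3)))), 2) = Pow(Add(38, Add(-7, Mul(-1, Mul(6, Pow(Add(-7, 3), -1), Add(-7, Mul(2, 3)))))), 2) = Pow(Add(38, Add(-7, Mul(-1, Mul(6, Pow(-4, -1), Add(-7, 6))))), 2) = Pow(Add(38, Add(-7, Mul(-1, Mul(6, Rational(-1, 4), -1)))), 2) = Pow(Add(38, Add(-7, Mul(-1, Rational(3, 2)))), 2) = Pow(Add(38, Add(-7, Rational(-3, 2))), 2) = Pow(Add(38, Rational(-17, 2)), 2) = Pow(Rational(59, 2), 2) = Rational(3481, 4)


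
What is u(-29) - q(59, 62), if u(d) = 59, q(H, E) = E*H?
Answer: -3599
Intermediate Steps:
u(-29) - q(59, 62) = 59 - 62*59 = 59 - 1*3658 = 59 - 3658 = -3599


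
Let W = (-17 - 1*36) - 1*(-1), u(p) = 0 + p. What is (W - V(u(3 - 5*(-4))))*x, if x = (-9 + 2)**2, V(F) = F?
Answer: -3675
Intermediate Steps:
u(p) = p
W = -52 (W = (-17 - 36) + 1 = -53 + 1 = -52)
x = 49 (x = (-7)**2 = 49)
(W - V(u(3 - 5*(-4))))*x = (-52 - (3 - 5*(-4)))*49 = (-52 - (3 + 20))*49 = (-52 - 1*23)*49 = (-52 - 23)*49 = -75*49 = -3675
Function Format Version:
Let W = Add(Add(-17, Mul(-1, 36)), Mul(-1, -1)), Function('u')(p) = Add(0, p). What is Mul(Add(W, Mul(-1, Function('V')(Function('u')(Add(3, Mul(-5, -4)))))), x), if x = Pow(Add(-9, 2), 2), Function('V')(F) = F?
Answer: -3675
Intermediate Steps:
Function('u')(p) = p
W = -52 (W = Add(Add(-17, -36), 1) = Add(-53, 1) = -52)
x = 49 (x = Pow(-7, 2) = 49)
Mul(Add(W, Mul(-1, Function('V')(Function('u')(Add(3, Mul(-5, -4)))))), x) = Mul(Add(-52, Mul(-1, Add(3, Mul(-5, -4)))), 49) = Mul(Add(-52, Mul(-1, Add(3, 20))), 49) = Mul(Add(-52, Mul(-1, 23)), 49) = Mul(Add(-52, -23), 49) = Mul(-75, 49) = -3675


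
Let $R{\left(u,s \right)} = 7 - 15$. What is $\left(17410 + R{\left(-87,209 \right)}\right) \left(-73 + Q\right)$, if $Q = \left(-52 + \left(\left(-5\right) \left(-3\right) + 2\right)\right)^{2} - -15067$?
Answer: $282243038$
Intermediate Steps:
$R{\left(u,s \right)} = -8$ ($R{\left(u,s \right)} = 7 - 15 = -8$)
$Q = 16292$ ($Q = \left(-52 + \left(15 + 2\right)\right)^{2} + 15067 = \left(-52 + 17\right)^{2} + 15067 = \left(-35\right)^{2} + 15067 = 1225 + 15067 = 16292$)
$\left(17410 + R{\left(-87,209 \right)}\right) \left(-73 + Q\right) = \left(17410 - 8\right) \left(-73 + 16292\right) = 17402 \cdot 16219 = 282243038$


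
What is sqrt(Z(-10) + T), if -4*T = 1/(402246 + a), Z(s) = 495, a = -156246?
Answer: sqrt(299554199385)/24600 ≈ 22.249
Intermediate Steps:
T = -1/984000 (T = -1/(4*(402246 - 156246)) = -1/4/246000 = -1/4*1/246000 = -1/984000 ≈ -1.0163e-6)
sqrt(Z(-10) + T) = sqrt(495 - 1/984000) = sqrt(487079999/984000) = sqrt(299554199385)/24600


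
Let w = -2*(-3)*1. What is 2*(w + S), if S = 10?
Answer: 32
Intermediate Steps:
w = 6 (w = 6*1 = 6)
2*(w + S) = 2*(6 + 10) = 2*16 = 32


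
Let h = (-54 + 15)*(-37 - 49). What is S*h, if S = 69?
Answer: 231426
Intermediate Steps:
h = 3354 (h = -39*(-86) = 3354)
S*h = 69*3354 = 231426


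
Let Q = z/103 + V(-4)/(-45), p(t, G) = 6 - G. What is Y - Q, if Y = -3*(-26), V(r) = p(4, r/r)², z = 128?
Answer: 71669/927 ≈ 77.313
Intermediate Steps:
V(r) = 25 (V(r) = (6 - r/r)² = (6 - 1*1)² = (6 - 1)² = 5² = 25)
Q = 637/927 (Q = 128/103 + 25/(-45) = 128*(1/103) + 25*(-1/45) = 128/103 - 5/9 = 637/927 ≈ 0.68716)
Y = 78
Y - Q = 78 - 1*637/927 = 78 - 637/927 = 71669/927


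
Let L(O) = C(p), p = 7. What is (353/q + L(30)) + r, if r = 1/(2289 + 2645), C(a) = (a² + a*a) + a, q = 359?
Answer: 187729191/1771306 ≈ 105.98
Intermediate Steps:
C(a) = a + 2*a² (C(a) = (a² + a²) + a = 2*a² + a = a + 2*a²)
L(O) = 105 (L(O) = 7*(1 + 2*7) = 7*(1 + 14) = 7*15 = 105)
r = 1/4934 ≈ 0.00020268
(353/q + L(30)) + r = (353/359 + 105) + 1/4934 = 38048/359 + 1/4934 = 187729191/1771306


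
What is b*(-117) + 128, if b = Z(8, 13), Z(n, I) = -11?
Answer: 1415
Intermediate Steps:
b = -11
b*(-117) + 128 = -11*(-117) + 128 = 1287 + 128 = 1415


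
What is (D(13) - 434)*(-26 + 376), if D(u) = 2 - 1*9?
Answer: -154350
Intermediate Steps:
D(u) = -7 (D(u) = 2 - 9 = -7)
(D(13) - 434)*(-26 + 376) = (-7 - 434)*(-26 + 376) = -441*350 = -154350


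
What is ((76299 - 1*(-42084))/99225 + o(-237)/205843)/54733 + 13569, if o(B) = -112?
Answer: 5056302542160072548/372636342695925 ≈ 13569.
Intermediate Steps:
((76299 - 1*(-42084))/99225 + o(-237)/205843)/54733 + 13569 = ((76299 - 1*(-42084))/99225 - 112/205843)/54733 + 13569 = ((76299 + 42084)*(1/99225) - 112*1/205843)*(1/54733) + 13569 = (118383*(1/99225) - 112/205843)*(1/54733) + 13569 = (39461/33075 - 112/205843)*(1/54733) + 13569 = (8119066223/6808257225)*(1/54733) + 13569 = 8119066223/372636342695925 + 13569 = 5056302542160072548/372636342695925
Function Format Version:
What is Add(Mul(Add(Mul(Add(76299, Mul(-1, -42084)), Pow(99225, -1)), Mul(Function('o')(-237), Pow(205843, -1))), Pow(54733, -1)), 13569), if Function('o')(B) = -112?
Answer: Rational(5056302542160072548, 372636342695925) ≈ 13569.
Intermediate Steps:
Add(Mul(Add(Mul(Add(76299, Mul(-1, -42084)), Pow(99225, -1)), Mul(Function('o')(-237), Pow(205843, -1))), Pow(54733, -1)), 13569) = Add(Mul(Add(Mul(Add(76299, Mul(-1, -42084)), Pow(99225, -1)), Mul(-112, Pow(205843, -1))), Pow(54733, -1)), 13569) = Add(Mul(Add(Mul(Add(76299, 42084), Rational(1, 99225)), Mul(-112, Rational(1, 205843))), Rational(1, 54733)), 13569) = Add(Mul(Add(Mul(118383, Rational(1, 99225)), Rational(-112, 205843)), Rational(1, 54733)), 13569) = Add(Mul(Add(Rational(39461, 33075), Rational(-112, 205843)), Rational(1, 54733)), 13569) = Add(Mul(Rational(8119066223, 6808257225), Rational(1, 54733)), 13569) = Add(Rational(8119066223, 372636342695925), 13569) = Rational(5056302542160072548, 372636342695925)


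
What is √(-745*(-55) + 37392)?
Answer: √78367 ≈ 279.94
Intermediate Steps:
√(-745*(-55) + 37392) = √(40975 + 37392) = √78367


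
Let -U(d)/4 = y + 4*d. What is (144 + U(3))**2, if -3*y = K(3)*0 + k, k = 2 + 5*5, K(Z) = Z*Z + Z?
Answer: 17424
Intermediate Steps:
K(Z) = Z + Z**2 (K(Z) = Z**2 + Z = Z + Z**2)
k = 27 (k = 2 + 25 = 27)
y = -9 (y = -((3*(1 + 3))*0 + 27)/3 = -((3*4)*0 + 27)/3 = -(12*0 + 27)/3 = -(0 + 27)/3 = -1/3*27 = -9)
U(d) = 36 - 16*d (U(d) = -4*(-9 + 4*d) = 36 - 16*d)
(144 + U(3))**2 = (144 + (36 - 16*3))**2 = (144 + (36 - 48))**2 = (144 - 12)**2 = 132**2 = 17424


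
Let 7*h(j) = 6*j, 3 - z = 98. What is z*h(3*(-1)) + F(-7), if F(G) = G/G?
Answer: 1717/7 ≈ 245.29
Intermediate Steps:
z = -95 (z = 3 - 1*98 = 3 - 98 = -95)
h(j) = 6*j/7 (h(j) = (6*j)/7 = 6*j/7)
F(G) = 1
z*h(3*(-1)) + F(-7) = -570*3*(-1)/7 + 1 = -570*(-3)/7 + 1 = -95*(-18/7) + 1 = 1710/7 + 1 = 1717/7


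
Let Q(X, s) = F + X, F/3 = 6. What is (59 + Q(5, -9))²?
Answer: 6724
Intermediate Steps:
F = 18 (F = 3*6 = 18)
Q(X, s) = 18 + X
(59 + Q(5, -9))² = (59 + (18 + 5))² = (59 + 23)² = 82² = 6724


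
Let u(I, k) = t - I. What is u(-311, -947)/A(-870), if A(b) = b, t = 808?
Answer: -373/290 ≈ -1.2862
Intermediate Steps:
u(I, k) = 808 - I
u(-311, -947)/A(-870) = (808 - 1*(-311))/(-870) = (808 + 311)*(-1/870) = 1119*(-1/870) = -373/290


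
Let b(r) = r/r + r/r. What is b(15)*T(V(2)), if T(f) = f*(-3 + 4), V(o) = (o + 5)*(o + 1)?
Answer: 42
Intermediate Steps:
V(o) = (1 + o)*(5 + o) (V(o) = (5 + o)*(1 + o) = (1 + o)*(5 + o))
T(f) = f (T(f) = f*1 = f)
b(r) = 2 (b(r) = 1 + 1 = 2)
b(15)*T(V(2)) = 2*(5 + 2² + 6*2) = 2*(5 + 4 + 12) = 2*21 = 42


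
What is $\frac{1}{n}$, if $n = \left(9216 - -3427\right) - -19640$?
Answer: $\frac{1}{32283} \approx 3.0976 \cdot 10^{-5}$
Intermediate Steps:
$n = 32283$ ($n = \left(9216 + 3427\right) + 19640 = 12643 + 19640 = 32283$)
$\frac{1}{n} = \frac{1}{32283}$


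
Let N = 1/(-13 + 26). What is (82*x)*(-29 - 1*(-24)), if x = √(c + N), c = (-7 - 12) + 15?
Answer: -410*I*√663/13 ≈ -812.08*I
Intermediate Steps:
N = 1/13 ≈ 0.076923
c = -4 (c = -19 + 15 = -4)
x = I*√663/13 (x = √(-4 + 1/13) = √(-51/13) = I*√663/13 ≈ 1.9807*I)
(82*x)*(-29 - 1*(-24)) = (82*(I*√663/13))*(-29 - 1*(-24)) = (82*I*√663/13)*(-29 + 24) = (82*I*√663/13)*(-5) = -410*I*√663/13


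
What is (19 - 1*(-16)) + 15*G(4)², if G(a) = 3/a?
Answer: 695/16 ≈ 43.438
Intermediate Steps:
(19 - 1*(-16)) + 15*G(4)² = (19 - 1*(-16)) + 15*(3/4)² = (19 + 16) + 15*(3*(¼))² = 35 + 15*(¾)² = 35 + 15*(9/16) = 35 + 135/16 = 695/16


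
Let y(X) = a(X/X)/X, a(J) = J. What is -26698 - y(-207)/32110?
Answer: -177455465459/6646770 ≈ -26698.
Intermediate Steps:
y(X) = 1/X (y(X) = (X/X)/X = 1/X)
-26698 - y(-207)/32110 = -26698 - 1/((-207)*32110) = -26698 - (-1)/(207*32110) = -26698 - 1*(-1/6646770) = -26698 + 1/6646770 = -177455465459/6646770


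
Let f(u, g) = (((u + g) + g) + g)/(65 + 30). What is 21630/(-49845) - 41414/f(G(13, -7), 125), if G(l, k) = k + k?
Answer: -688121008/63137 ≈ -10899.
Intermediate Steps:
G(l, k) = 2*k
f(u, g) = u/95 + 3*g/95 (f(u, g) = (((g + u) + g) + g)/95 = ((u + 2*g) + g)*(1/95) = (u + 3*g)*(1/95) = u/95 + 3*g/95)
21630/(-49845) - 41414/f(G(13, -7), 125) = 21630/(-49845) - 41414/((2*(-7))/95 + (3/95)*125) = 21630*(-1/49845) - 41414/((1/95)*(-14) + 75/19) = -1442/3323 - 41414/(-14/95 + 75/19) = -1442/3323 - 41414/19/5 = -1442/3323 - 41414*5/19 = -1442/3323 - 207070/19 = -688121008/63137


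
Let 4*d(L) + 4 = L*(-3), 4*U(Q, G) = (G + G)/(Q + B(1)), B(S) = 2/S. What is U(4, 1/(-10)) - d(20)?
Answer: 1919/120 ≈ 15.992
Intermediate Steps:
U(Q, G) = G/(2*(2 + Q)) (U(Q, G) = ((G + G)/(Q + 2/1))/4 = ((2*G)/(Q + 2*1))/4 = ((2*G)/(Q + 2))/4 = ((2*G)/(2 + Q))/4 = (2*G/(2 + Q))/4 = G/(2*(2 + Q)))
d(L) = -1 - 3*L/4 (d(L) = -1 + (L*(-3))/4 = -1 + (-3*L)/4 = -1 - 3*L/4)
U(4, 1/(-10)) - d(20) = (½)/(-10*(2 + 4)) - (-1 - ¾*20) = (½)*(-⅒)/6 - (-1 - 15) = (½)*(-⅒)*(⅙) - 1*(-16) = -1/120 + 16 = 1919/120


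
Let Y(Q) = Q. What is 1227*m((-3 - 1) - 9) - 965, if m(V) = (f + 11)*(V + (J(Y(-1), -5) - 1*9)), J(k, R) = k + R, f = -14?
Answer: 102103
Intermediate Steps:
J(k, R) = R + k
m(V) = 45 - 3*V (m(V) = (-14 + 11)*(V + ((-5 - 1) - 1*9)) = -3*(V + (-6 - 9)) = -3*(V - 15) = -3*(-15 + V) = 45 - 3*V)
1227*m((-3 - 1) - 9) - 965 = 1227*(45 - 3*((-3 - 1) - 9)) - 965 = 1227*(45 - 3*(-4 - 9)) - 965 = 1227*(45 - 3*(-13)) - 965 = 1227*(45 + 39) - 965 = 1227*84 - 965 = 103068 - 965 = 102103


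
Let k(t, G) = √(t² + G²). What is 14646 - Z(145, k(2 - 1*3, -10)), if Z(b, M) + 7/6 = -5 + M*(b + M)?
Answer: 87307/6 - 145*√101 ≈ 13094.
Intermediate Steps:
k(t, G) = √(G² + t²)
Z(b, M) = -37/6 + M*(M + b) (Z(b, M) = -7/6 + (-5 + M*(b + M)) = -7/6 + (-5 + M*(M + b)) = -37/6 + M*(M + b))
14646 - Z(145, k(2 - 1*3, -10)) = 14646 - (-37/6 + (√((-10)² + (2 - 1*3)²))² + √((-10)² + (2 - 1*3)²)*145) = 14646 - (-37/6 + (√(100 + (2 - 3)²))² + √(100 + (2 - 3)²)*145) = 14646 - (-37/6 + (√(100 + (-1)²))² + √(100 + (-1)²)*145) = 14646 - (-37/6 + (√(100 + 1))² + √(100 + 1)*145) = 14646 - (-37/6 + (√101)² + √101*145) = 14646 - (-37/6 + 101 + 145*√101) = 14646 - (569/6 + 145*√101) = 14646 + (-569/6 - 145*√101) = 87307/6 - 145*√101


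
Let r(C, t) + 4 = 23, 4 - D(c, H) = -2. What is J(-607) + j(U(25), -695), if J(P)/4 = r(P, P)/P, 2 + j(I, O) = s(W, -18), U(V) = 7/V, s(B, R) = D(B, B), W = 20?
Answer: 2352/607 ≈ 3.8748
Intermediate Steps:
D(c, H) = 6 (D(c, H) = 4 - 1*(-2) = 4 + 2 = 6)
s(B, R) = 6
j(I, O) = 4 (j(I, O) = -2 + 6 = 4)
r(C, t) = 19 (r(C, t) = -4 + 23 = 19)
J(P) = 76/P (J(P) = 4*(19/P) = 76/P)
J(-607) + j(U(25), -695) = 76/(-607) + 4 = 76*(-1/607) + 4 = -76/607 + 4 = 2352/607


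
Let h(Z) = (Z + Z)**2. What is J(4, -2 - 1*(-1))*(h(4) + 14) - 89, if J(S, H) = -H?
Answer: -11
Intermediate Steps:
h(Z) = 4*Z**2 (h(Z) = (2*Z)**2 = 4*Z**2)
J(4, -2 - 1*(-1))*(h(4) + 14) - 89 = (-(-2 - 1*(-1)))*(4*4**2 + 14) - 89 = (-(-2 + 1))*(4*16 + 14) - 89 = (-1*(-1))*(64 + 14) - 89 = 1*78 - 89 = 78 - 89 = -11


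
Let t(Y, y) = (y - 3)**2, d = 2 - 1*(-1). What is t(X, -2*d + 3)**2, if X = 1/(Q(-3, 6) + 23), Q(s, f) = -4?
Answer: 1296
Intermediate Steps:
d = 3 (d = 2 + 1 = 3)
X = 1/19 (X = 1/(-4 + 23) = 1/19 ≈ 0.052632)
t(Y, y) = (-3 + y)**2
t(X, -2*d + 3)**2 = ((-3 + (-2*3 + 3))**2)**2 = ((-3 + (-6 + 3))**2)**2 = ((-3 - 3)**2)**2 = ((-6)**2)**2 = 36**2 = 1296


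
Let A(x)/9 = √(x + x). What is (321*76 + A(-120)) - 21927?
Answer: 2469 + 36*I*√15 ≈ 2469.0 + 139.43*I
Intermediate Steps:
A(x) = 9*√2*√x (A(x) = 9*√(x + x) = 9*√(2*x) = 9*(√2*√x) = 9*√2*√x)
(321*76 + A(-120)) - 21927 = (321*76 + 9*√2*√(-120)) - 21927 = (24396 + 9*√2*(2*I*√30)) - 21927 = (24396 + 36*I*√15) - 21927 = 2469 + 36*I*√15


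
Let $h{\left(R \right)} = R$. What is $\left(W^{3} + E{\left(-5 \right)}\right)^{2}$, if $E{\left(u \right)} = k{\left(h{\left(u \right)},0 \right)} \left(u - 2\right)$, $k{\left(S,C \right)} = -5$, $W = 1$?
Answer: $1296$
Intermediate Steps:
$E{\left(u \right)} = 10 - 5 u$ ($E{\left(u \right)} = - 5 \left(u - 2\right) = - 5 \left(-2 + u\right) = 10 - 5 u$)
$\left(W^{3} + E{\left(-5 \right)}\right)^{2} = \left(1^{3} + \left(10 - -25\right)\right)^{2} = \left(1 + \left(10 + 25\right)\right)^{2} = \left(1 + 35\right)^{2} = 36^{2} = 1296$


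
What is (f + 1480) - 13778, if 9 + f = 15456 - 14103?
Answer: -10954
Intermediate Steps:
f = 1344 (f = -9 + (15456 - 14103) = -9 + 1353 = 1344)
(f + 1480) - 13778 = (1344 + 1480) - 13778 = 2824 - 13778 = -10954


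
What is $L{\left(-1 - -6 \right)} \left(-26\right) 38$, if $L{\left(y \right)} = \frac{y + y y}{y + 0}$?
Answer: $-5928$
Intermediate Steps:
$L{\left(y \right)} = \frac{y + y^{2}}{y}$
$L{\left(-1 - -6 \right)} \left(-26\right) 38 = \left(1 - -5\right) \left(-26\right) 38 = \left(1 + \left(-1 + 6\right)\right) \left(-26\right) 38 = \left(1 + 5\right) \left(-26\right) 38 = 6 \left(-26\right) 38 = \left(-156\right) 38 = -5928$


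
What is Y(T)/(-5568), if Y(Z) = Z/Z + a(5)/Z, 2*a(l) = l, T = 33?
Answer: -71/367488 ≈ -0.00019320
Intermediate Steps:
a(l) = l/2
Y(Z) = 1 + 5/(2*Z) (Y(Z) = Z/Z + ((½)*5)/Z = 1 + 5/(2*Z))
Y(T)/(-5568) = ((5/2 + 33)/33)/(-5568) = ((1/33)*(71/2))*(-1/5568) = (71/66)*(-1/5568) = -71/367488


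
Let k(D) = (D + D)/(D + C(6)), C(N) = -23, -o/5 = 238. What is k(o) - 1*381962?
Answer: -463317526/1213 ≈ -3.8196e+5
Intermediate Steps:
o = -1190 (o = -5*238 = -1190)
k(D) = 2*D/(-23 + D) (k(D) = (D + D)/(D - 23) = (2*D)/(-23 + D) = 2*D/(-23 + D))
k(o) - 1*381962 = 2*(-1190)/(-23 - 1190) - 1*381962 = 2*(-1190)/(-1213) - 381962 = 2*(-1190)*(-1/1213) - 381962 = 2380/1213 - 381962 = -463317526/1213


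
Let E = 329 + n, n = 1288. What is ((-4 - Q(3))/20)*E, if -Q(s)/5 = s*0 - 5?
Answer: -46893/20 ≈ -2344.6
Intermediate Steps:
Q(s) = 25 (Q(s) = -5*(s*0 - 5) = -5*(0 - 5) = -5*(-5) = 25)
E = 1617 (E = 329 + 1288 = 1617)
((-4 - Q(3))/20)*E = ((-4 - 1*25)/20)*1617 = ((-4 - 25)*(1/20))*1617 = -29*1/20*1617 = -29/20*1617 = -46893/20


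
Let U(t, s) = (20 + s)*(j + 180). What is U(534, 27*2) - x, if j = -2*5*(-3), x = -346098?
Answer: 361638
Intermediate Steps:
j = 30 (j = -10*(-3) = 30)
U(t, s) = 4200 + 210*s (U(t, s) = (20 + s)*(30 + 180) = (20 + s)*210 = 4200 + 210*s)
U(534, 27*2) - x = (4200 + 210*(27*2)) - 1*(-346098) = (4200 + 210*54) + 346098 = (4200 + 11340) + 346098 = 15540 + 346098 = 361638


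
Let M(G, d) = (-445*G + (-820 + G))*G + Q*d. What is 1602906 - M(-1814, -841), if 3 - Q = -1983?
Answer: 1462810276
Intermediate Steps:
Q = 1986 (Q = 3 - 1*(-1983) = 3 + 1983 = 1986)
M(G, d) = 1986*d + G*(-820 - 444*G) (M(G, d) = (-445*G + (-820 + G))*G + 1986*d = (-820 - 444*G)*G + 1986*d = G*(-820 - 444*G) + 1986*d = 1986*d + G*(-820 - 444*G))
1602906 - M(-1814, -841) = 1602906 - (-820*(-1814) - 444*(-1814)**2 + 1986*(-841)) = 1602906 - (1487480 - 444*3290596 - 1670226) = 1602906 - (1487480 - 1461024624 - 1670226) = 1602906 - 1*(-1461207370) = 1602906 + 1461207370 = 1462810276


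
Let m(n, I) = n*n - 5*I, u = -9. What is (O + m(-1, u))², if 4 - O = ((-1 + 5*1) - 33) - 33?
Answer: 12544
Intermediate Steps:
m(n, I) = n² - 5*I
O = 66 (O = 4 - (((-1 + 5*1) - 33) - 33) = 4 - (((-1 + 5) - 33) - 33) = 4 - ((4 - 33) - 33) = 4 - (-29 - 33) = 4 - 1*(-62) = 4 + 62 = 66)
(O + m(-1, u))² = (66 + ((-1)² - 5*(-9)))² = (66 + (1 + 45))² = (66 + 46)² = 112² = 12544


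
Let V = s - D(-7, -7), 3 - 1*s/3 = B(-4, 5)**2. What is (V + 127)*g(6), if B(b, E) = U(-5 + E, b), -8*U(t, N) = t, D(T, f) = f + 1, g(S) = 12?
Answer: 1704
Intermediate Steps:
D(T, f) = 1 + f
U(t, N) = -t/8
B(b, E) = 5/8 - E/8 (B(b, E) = -(-5 + E)/8 = 5/8 - E/8)
s = 9 (s = 9 - 3*(5/8 - 1/8*5)**2 = 9 - 3*(5/8 - 5/8)**2 = 9 - 3*0**2 = 9 - 3*0 = 9 + 0 = 9)
V = 15 (V = 9 - (1 - 7) = 9 - 1*(-6) = 9 + 6 = 15)
(V + 127)*g(6) = (15 + 127)*12 = 142*12 = 1704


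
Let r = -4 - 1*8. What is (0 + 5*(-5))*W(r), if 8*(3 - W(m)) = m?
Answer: -225/2 ≈ -112.50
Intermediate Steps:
r = -12 (r = -4 - 8 = -12)
W(m) = 3 - m/8
(0 + 5*(-5))*W(r) = (0 + 5*(-5))*(3 - ⅛*(-12)) = (0 - 25)*(3 + 3/2) = -25*9/2 = -225/2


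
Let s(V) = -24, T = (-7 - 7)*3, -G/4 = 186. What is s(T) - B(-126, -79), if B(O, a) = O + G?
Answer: 846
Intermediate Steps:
G = -744 (G = -4*186 = -744)
T = -42 (T = -14*3 = -42)
B(O, a) = -744 + O (B(O, a) = O - 744 = -744 + O)
s(T) - B(-126, -79) = -24 - (-744 - 126) = -24 - 1*(-870) = -24 + 870 = 846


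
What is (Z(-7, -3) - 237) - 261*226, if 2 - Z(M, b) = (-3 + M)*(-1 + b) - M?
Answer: -59268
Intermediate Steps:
Z(M, b) = 2 + M - (-1 + b)*(-3 + M) (Z(M, b) = 2 - ((-3 + M)*(-1 + b) - M) = 2 - ((-1 + b)*(-3 + M) - M) = 2 - (-M + (-1 + b)*(-3 + M)) = 2 + (M - (-1 + b)*(-3 + M)) = 2 + M - (-1 + b)*(-3 + M))
(Z(-7, -3) - 237) - 261*226 = ((-1 + 2*(-7) + 3*(-3) - 1*(-7)*(-3)) - 237) - 261*226 = ((-1 - 14 - 9 - 21) - 237) - 58986 = (-45 - 237) - 58986 = -282 - 58986 = -59268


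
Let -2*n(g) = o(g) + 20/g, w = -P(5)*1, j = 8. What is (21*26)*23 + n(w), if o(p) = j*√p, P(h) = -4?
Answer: 25095/2 ≈ 12548.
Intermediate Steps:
w = 4 (w = -1*(-4)*1 = 4*1 = 4)
o(p) = 8*√p
n(g) = -10/g - 4*√g (n(g) = -(8*√g + 20/g)/2 = -10/g - 4*√g)
(21*26)*23 + n(w) = (21*26)*23 + 2*(-5 - 2*4^(3/2))/4 = 546*23 + 2*(¼)*(-5 - 2*8) = 12558 + 2*(¼)*(-5 - 16) = 12558 + 2*(¼)*(-21) = 12558 - 21/2 = 25095/2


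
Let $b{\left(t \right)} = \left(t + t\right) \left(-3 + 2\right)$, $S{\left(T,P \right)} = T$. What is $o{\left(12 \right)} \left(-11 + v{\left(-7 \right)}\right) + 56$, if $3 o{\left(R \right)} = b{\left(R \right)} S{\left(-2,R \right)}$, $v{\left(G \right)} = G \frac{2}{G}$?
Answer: $-88$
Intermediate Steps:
$v{\left(G \right)} = 2$
$b{\left(t \right)} = - 2 t$ ($b{\left(t \right)} = 2 t \left(-1\right) = - 2 t$)
$o{\left(R \right)} = \frac{4 R}{3}$ ($o{\left(R \right)} = \frac{- 2 R \left(-2\right)}{3} = \frac{4 R}{3}$)
$o{\left(12 \right)} \left(-11 + v{\left(-7 \right)}\right) + 56 = \frac{4}{3} \cdot 12 \left(-11 + 2\right) + 56 = 16 \left(-9\right) + 56 = -144 + 56 = -88$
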